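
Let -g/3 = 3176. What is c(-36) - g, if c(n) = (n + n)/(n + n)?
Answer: 9529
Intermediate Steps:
g = -9528 (g = -3*3176 = -9528)
c(n) = 1 (c(n) = (2*n)/((2*n)) = (2*n)*(1/(2*n)) = 1)
c(-36) - g = 1 - 1*(-9528) = 1 + 9528 = 9529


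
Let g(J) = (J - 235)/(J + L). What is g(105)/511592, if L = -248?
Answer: 5/2813756 ≈ 1.7770e-6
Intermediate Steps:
g(J) = (-235 + J)/(-248 + J) (g(J) = (J - 235)/(J - 248) = (-235 + J)/(-248 + J))
g(105)/511592 = ((-235 + 105)/(-248 + 105))/511592 = (-130/(-143))*(1/511592) = -1/143*(-130)*(1/511592) = (10/11)*(1/511592) = 5/2813756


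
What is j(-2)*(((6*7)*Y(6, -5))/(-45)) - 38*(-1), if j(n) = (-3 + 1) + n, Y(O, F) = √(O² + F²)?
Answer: 38 + 56*√61/15 ≈ 67.158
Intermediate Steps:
Y(O, F) = √(F² + O²)
j(n) = -2 + n
j(-2)*(((6*7)*Y(6, -5))/(-45)) - 38*(-1) = (-2 - 2)*(((6*7)*√((-5)² + 6²))/(-45)) - 38*(-1) = -4*42*√(25 + 36)*(-1)/45 + 38 = -4*42*√61*(-1)/45 + 38 = -(-56)*√61/15 + 38 = 56*√61/15 + 38 = 38 + 56*√61/15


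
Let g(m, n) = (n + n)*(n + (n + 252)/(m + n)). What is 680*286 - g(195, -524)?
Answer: -116402032/329 ≈ -3.5381e+5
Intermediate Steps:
g(m, n) = 2*n*(n + (252 + n)/(m + n)) (g(m, n) = (2*n)*(n + (252 + n)/(m + n)) = 2*n*(n + (252 + n)/(m + n)))
680*286 - g(195, -524) = 680*286 - 2*(-524)*(252 - 524 + (-524)**2 + 195*(-524))/(195 - 524) = 194480 - 2*(-524)*(252 - 524 + 274576 - 102180)/(-329) = 194480 - 2*(-524)*(-1)*172124/329 = 194480 - 1*180385952/329 = 194480 - 180385952/329 = -116402032/329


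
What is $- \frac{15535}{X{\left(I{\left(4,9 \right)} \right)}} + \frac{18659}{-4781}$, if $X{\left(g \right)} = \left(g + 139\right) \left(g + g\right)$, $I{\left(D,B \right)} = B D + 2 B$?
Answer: $- \frac{463201031}{99655164} \approx -4.648$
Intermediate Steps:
$I{\left(D,B \right)} = 2 B + B D$
$X{\left(g \right)} = 2 g \left(139 + g\right)$ ($X{\left(g \right)} = \left(139 + g\right) 2 g = 2 g \left(139 + g\right)$)
$- \frac{15535}{X{\left(I{\left(4,9 \right)} \right)}} + \frac{18659}{-4781} = - \frac{15535}{2 \cdot 9 \left(2 + 4\right) \left(139 + 9 \left(2 + 4\right)\right)} + \frac{18659}{-4781} = - \frac{15535}{2 \cdot 9 \cdot 6 \left(139 + 9 \cdot 6\right)} + 18659 \left(- \frac{1}{4781}\right) = - \frac{15535}{2 \cdot 54 \left(139 + 54\right)} - \frac{18659}{4781} = - \frac{15535}{2 \cdot 54 \cdot 193} - \frac{18659}{4781} = - \frac{15535}{20844} - \frac{18659}{4781} = - \frac{463201031}{99655164}$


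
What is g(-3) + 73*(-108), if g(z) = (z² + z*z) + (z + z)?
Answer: -7872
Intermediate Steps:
g(z) = 2*z + 2*z² (g(z) = (z² + z²) + 2*z = 2*z² + 2*z = 2*z + 2*z²)
g(-3) + 73*(-108) = 2*(-3)*(1 - 3) + 73*(-108) = 2*(-3)*(-2) - 7884 = 12 - 7884 = -7872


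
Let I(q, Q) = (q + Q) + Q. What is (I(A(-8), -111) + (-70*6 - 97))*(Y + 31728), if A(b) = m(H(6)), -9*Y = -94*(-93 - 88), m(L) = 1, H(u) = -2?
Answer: -22020116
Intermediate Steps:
Y = -17014/9 (Y = -(-94)*(-93 - 88)/9 = -(-94)*(-181)/9 = -⅑*17014 = -17014/9 ≈ -1890.4)
A(b) = 1
I(q, Q) = q + 2*Q (I(q, Q) = (Q + q) + Q = q + 2*Q)
(I(A(-8), -111) + (-70*6 - 97))*(Y + 31728) = ((1 + 2*(-111)) + (-70*6 - 97))*(-17014/9 + 31728) = ((1 - 222) + (-420 - 97))*(268538/9) = (-221 - 517)*(268538/9) = -738*268538/9 = -22020116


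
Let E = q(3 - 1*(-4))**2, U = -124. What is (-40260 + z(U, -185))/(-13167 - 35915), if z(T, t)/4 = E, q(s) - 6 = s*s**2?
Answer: -223472/24541 ≈ -9.1061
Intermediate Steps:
q(s) = 6 + s**3 (q(s) = 6 + s*s**2 = 6 + s**3)
E = 121801 (E = (6 + (3 - 1*(-4))**3)**2 = (6 + (3 + 4)**3)**2 = (6 + 7**3)**2 = (6 + 343)**2 = 349**2 = 121801)
z(T, t) = 487204 (z(T, t) = 4*121801 = 487204)
(-40260 + z(U, -185))/(-13167 - 35915) = (-40260 + 487204)/(-13167 - 35915) = 446944/(-49082) = 446944*(-1/49082) = -223472/24541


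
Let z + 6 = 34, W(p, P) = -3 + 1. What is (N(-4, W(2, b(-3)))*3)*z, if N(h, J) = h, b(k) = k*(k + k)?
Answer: -336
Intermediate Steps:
b(k) = 2*k² (b(k) = k*(2*k) = 2*k²)
W(p, P) = -2
z = 28 (z = -6 + 34 = 28)
(N(-4, W(2, b(-3)))*3)*z = -4*3*28 = -12*28 = -336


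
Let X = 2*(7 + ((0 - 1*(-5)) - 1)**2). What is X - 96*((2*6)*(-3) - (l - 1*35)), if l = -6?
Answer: -434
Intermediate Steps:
X = 46 (X = 2*(7 + ((0 + 5) - 1)**2) = 2*(7 + (5 - 1)**2) = 2*(7 + 4**2) = 2*(7 + 16) = 2*23 = 46)
X - 96*((2*6)*(-3) - (l - 1*35)) = 46 - 96*((2*6)*(-3) - (-6 - 1*35)) = 46 - 96*(12*(-3) - (-6 - 35)) = 46 - 96*(-36 - 1*(-41)) = 46 - 96*(-36 + 41) = 46 - 96*5 = 46 - 480 = -434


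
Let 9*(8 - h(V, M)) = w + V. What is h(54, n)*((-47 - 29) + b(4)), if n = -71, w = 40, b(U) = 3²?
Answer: 1474/9 ≈ 163.78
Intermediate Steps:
b(U) = 9
h(V, M) = 32/9 - V/9 (h(V, M) = 8 - (40 + V)/9 = 8 + (-40/9 - V/9) = 32/9 - V/9)
h(54, n)*((-47 - 29) + b(4)) = (32/9 - ⅑*54)*((-47 - 29) + 9) = (32/9 - 6)*(-76 + 9) = -22/9*(-67) = 1474/9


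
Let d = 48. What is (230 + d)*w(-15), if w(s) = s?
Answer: -4170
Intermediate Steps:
(230 + d)*w(-15) = (230 + 48)*(-15) = 278*(-15) = -4170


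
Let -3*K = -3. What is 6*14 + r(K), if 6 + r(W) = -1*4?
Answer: 74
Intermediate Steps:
K = 1 (K = -⅓*(-3) = 1)
r(W) = -10 (r(W) = -6 - 1*4 = -6 - 4 = -10)
6*14 + r(K) = 6*14 - 10 = 84 - 10 = 74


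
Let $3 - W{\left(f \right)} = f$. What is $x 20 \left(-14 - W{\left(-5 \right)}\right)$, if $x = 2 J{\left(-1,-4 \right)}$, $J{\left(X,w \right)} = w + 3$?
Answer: $880$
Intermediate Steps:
$W{\left(f \right)} = 3 - f$
$J{\left(X,w \right)} = 3 + w$
$x = -2$ ($x = 2 \left(3 - 4\right) = 2 \left(-1\right) = -2$)
$x 20 \left(-14 - W{\left(-5 \right)}\right) = \left(-2\right) 20 \left(-14 - \left(3 - -5\right)\right) = - 40 \left(-14 - \left(3 + 5\right)\right) = - 40 \left(-14 - 8\right) = \left(-40\right) \left(-22\right) = 880$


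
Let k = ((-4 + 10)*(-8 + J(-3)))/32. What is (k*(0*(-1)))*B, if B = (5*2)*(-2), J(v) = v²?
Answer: 0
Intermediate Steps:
k = 3/16 (k = ((-4 + 10)*(-8 + (-3)²))/32 = (6*(-8 + 9))*(1/32) = (6*1)*(1/32) = 6*(1/32) = 3/16 ≈ 0.18750)
B = -20 (B = 10*(-2) = -20)
(k*(0*(-1)))*B = (3*(0*(-1))/16)*(-20) = ((3/16)*0)*(-20) = 0*(-20) = 0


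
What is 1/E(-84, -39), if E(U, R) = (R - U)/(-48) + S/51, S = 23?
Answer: -816/397 ≈ -2.0554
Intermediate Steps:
E(U, R) = 23/51 - R/48 + U/48 (E(U, R) = (R - U)/(-48) + 23/51 = (R - U)*(-1/48) + 23*(1/51) = (-R/48 + U/48) + 23/51 = 23/51 - R/48 + U/48)
1/E(-84, -39) = 1/(23/51 - 1/48*(-39) + (1/48)*(-84)) = 1/(23/51 + 13/16 - 7/4) = 1/(-397/816) = -816/397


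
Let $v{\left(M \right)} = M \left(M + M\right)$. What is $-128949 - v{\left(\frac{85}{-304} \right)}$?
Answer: $- \frac{5958482617}{46208} \approx -1.2895 \cdot 10^{5}$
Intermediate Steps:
$v{\left(M \right)} = 2 M^{2}$ ($v{\left(M \right)} = M 2 M = 2 M^{2}$)
$-128949 - v{\left(\frac{85}{-304} \right)} = -128949 - 2 \left(\frac{85}{-304}\right)^{2} = -128949 - 2 \left(85 \left(- \frac{1}{304}\right)\right)^{2} = -128949 - 2 \left(- \frac{85}{304}\right)^{2} = -128949 - 2 \cdot \frac{7225}{92416} = -128949 - \frac{7225}{46208} = - \frac{5958482617}{46208}$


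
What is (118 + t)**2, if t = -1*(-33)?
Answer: 22801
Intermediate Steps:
t = 33
(118 + t)**2 = (118 + 33)**2 = 151**2 = 22801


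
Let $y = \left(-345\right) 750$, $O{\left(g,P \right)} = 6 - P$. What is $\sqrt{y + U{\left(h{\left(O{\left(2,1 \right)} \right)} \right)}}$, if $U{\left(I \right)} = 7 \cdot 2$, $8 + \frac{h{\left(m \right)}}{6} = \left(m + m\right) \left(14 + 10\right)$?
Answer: $4 i \sqrt{16171} \approx 508.66 i$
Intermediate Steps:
$h{\left(m \right)} = -48 + 288 m$ ($h{\left(m \right)} = -48 + 6 \left(m + m\right) \left(14 + 10\right) = -48 + 6 \cdot 2 m 24 = -48 + 6 \cdot 48 m = -48 + 288 m$)
$y = -258750$
$U{\left(I \right)} = 14$
$\sqrt{y + U{\left(h{\left(O{\left(2,1 \right)} \right)} \right)}} = \sqrt{-258750 + 14} = \sqrt{-258736} = 4 i \sqrt{16171}$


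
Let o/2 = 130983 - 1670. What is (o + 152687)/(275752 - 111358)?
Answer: 411313/164394 ≈ 2.5020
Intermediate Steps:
o = 258626 (o = 2*(130983 - 1670) = 2*129313 = 258626)
(o + 152687)/(275752 - 111358) = (258626 + 152687)/(275752 - 111358) = 411313/164394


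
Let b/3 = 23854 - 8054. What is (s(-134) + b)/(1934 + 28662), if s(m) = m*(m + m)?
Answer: 20828/7649 ≈ 2.7230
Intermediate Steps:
b = 47400 (b = 3*(23854 - 8054) = 3*15800 = 47400)
s(m) = 2*m² (s(m) = m*(2*m) = 2*m²)
(s(-134) + b)/(1934 + 28662) = (2*(-134)² + 47400)/(1934 + 28662) = (2*17956 + 47400)/30596 = (35912 + 47400)*(1/30596) = 83312*(1/30596) = 20828/7649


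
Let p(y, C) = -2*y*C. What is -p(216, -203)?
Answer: -87696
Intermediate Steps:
p(y, C) = -2*C*y
-p(216, -203) = -(-2)*(-203)*216 = -1*87696 = -87696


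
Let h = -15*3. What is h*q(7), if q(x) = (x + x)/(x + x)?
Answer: -45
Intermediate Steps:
q(x) = 1 (q(x) = (2*x)/((2*x)) = (2*x)*(1/(2*x)) = 1)
h = -45
h*q(7) = -45*1 = -45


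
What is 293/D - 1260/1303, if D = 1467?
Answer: -1466641/1911501 ≈ -0.76727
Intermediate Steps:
293/D - 1260/1303 = 293/1467 - 1260/1303 = -1466641/1911501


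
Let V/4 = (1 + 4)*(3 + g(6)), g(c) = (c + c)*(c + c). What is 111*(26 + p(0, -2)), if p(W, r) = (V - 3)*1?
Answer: 328893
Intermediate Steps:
g(c) = 4*c² (g(c) = (2*c)*(2*c) = 4*c²)
V = 2940 (V = 4*((1 + 4)*(3 + 4*6²)) = 4*(5*(3 + 4*36)) = 4*(5*(3 + 144)) = 4*(5*147) = 4*735 = 2940)
p(W, r) = 2937 (p(W, r) = (2940 - 3)*1 = 2937*1 = 2937)
111*(26 + p(0, -2)) = 111*(26 + 2937) = 111*2963 = 328893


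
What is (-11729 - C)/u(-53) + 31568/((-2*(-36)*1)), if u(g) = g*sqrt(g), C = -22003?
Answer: 3946/9 + 10274*I*sqrt(53)/2809 ≈ 438.44 + 26.627*I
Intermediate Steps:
u(g) = g**(3/2)
(-11729 - C)/u(-53) + 31568/((-2*(-36)*1)) = (-11729 - 1*(-22003))/((-53)**(3/2)) + 31568/((-2*(-36)*1)) = (-11729 + 22003)/((-53*I*sqrt(53))) + 31568/((72*1)) = 10274*(I*sqrt(53)/2809) + 31568/72 = 10274*I*sqrt(53)/2809 + 31568*(1/72) = 10274*I*sqrt(53)/2809 + 3946/9 = 3946/9 + 10274*I*sqrt(53)/2809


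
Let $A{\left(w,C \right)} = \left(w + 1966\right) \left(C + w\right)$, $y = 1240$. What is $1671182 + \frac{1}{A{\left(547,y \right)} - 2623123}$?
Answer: $\frac{3121112872657}{1867608} \approx 1.6712 \cdot 10^{6}$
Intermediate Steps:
$A{\left(w,C \right)} = \left(1966 + w\right) \left(C + w\right)$
$1671182 + \frac{1}{A{\left(547,y \right)} - 2623123} = 1671182 + \frac{1}{\left(547^{2} + 1966 \cdot 1240 + 1966 \cdot 547 + 1240 \cdot 547\right) - 2623123} = 1671182 + \frac{1}{\left(299209 + 2437840 + 1075402 + 678280\right) - 2623123} = 1671182 + \frac{1}{4490731 - 2623123} = 1671182 + \frac{1}{1867608} = \frac{3121112872657}{1867608}$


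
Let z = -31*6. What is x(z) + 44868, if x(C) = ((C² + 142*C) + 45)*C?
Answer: -1485726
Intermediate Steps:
z = -186
x(C) = C*(45 + C² + 142*C) (x(C) = (45 + C² + 142*C)*C = C*(45 + C² + 142*C))
x(z) + 44868 = -186*(45 + (-186)² + 142*(-186)) + 44868 = -186*(45 + 34596 - 26412) + 44868 = -186*8229 + 44868 = -1530594 + 44868 = -1485726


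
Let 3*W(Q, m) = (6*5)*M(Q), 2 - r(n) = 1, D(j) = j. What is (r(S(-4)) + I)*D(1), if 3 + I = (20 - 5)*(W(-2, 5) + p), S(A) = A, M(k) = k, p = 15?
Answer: -77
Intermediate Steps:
r(n) = 1 (r(n) = 2 - 1*1 = 2 - 1 = 1)
W(Q, m) = 10*Q (W(Q, m) = ((6*5)*Q)/3 = (30*Q)/3 = 10*Q)
I = -78 (I = -3 + (20 - 5)*(10*(-2) + 15) = -3 + 15*(-20 + 15) = -3 + 15*(-5) = -3 - 75 = -78)
(r(S(-4)) + I)*D(1) = (1 - 78)*1 = -77*1 = -77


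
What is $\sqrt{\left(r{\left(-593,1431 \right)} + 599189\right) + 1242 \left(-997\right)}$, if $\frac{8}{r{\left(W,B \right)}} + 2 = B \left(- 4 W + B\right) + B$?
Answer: $\frac{i \sqrt{4734330777915427241}}{2721761} \approx 799.43 i$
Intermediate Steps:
$r{\left(W,B \right)} = \frac{8}{-2 + B + B \left(B - 4 W\right)}$ ($r{\left(W,B \right)} = \frac{8}{-2 + \left(B \left(- 4 W + B\right) + B\right)} = \frac{8}{-2 + \left(B \left(B - 4 W\right) + B\right)} = \frac{8}{-2 + \left(B + B \left(B - 4 W\right)\right)} = \frac{8}{-2 + B + B \left(B - 4 W\right)}$)
$\sqrt{\left(r{\left(-593,1431 \right)} + 599189\right) + 1242 \left(-997\right)} = \sqrt{\left(\frac{8}{-2 + 1431 + 1431^{2} - 5724 \left(-593\right)} + 599189\right) + 1242 \left(-997\right)} = \sqrt{\left(\frac{8}{-2 + 1431 + 2047761 + 3394332} + 599189\right) - 1238274} = \sqrt{\left(\frac{8}{5443522} + 599189\right) - 1238274} = \sqrt{\left(8 \cdot \frac{1}{5443522} + 599189\right) - 1238274} = \sqrt{\left(\frac{4}{2721761} + 599189\right) - 1238274} = \sqrt{\frac{1630849251833}{2721761} - 1238274} = \sqrt{- \frac{1739436628681}{2721761}} = \frac{i \sqrt{4734330777915427241}}{2721761}$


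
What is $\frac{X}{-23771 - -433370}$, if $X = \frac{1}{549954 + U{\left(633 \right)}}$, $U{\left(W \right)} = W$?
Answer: $\frac{1}{225519884613} \approx 4.4342 \cdot 10^{-12}$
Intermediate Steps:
$X = \frac{1}{550587}$ ($X = \frac{1}{549954 + 633} = \frac{1}{550587} \approx 1.8162 \cdot 10^{-6}$)
$\frac{X}{-23771 - -433370} = \frac{1}{550587 \left(-23771 - -433370\right)} = \frac{1}{550587 \left(-23771 + 433370\right)} = \frac{1}{550587 \cdot 409599} = \frac{1}{550587} \cdot \frac{1}{409599} = \frac{1}{225519884613}$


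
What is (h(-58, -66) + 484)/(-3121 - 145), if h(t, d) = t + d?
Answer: -180/1633 ≈ -0.11023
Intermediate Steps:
h(t, d) = d + t
(h(-58, -66) + 484)/(-3121 - 145) = ((-66 - 58) + 484)/(-3121 - 145) = (-124 + 484)/(-3266) = 360*(-1/3266) = -180/1633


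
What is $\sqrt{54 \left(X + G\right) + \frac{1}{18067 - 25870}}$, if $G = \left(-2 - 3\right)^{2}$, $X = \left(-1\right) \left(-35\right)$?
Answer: $\frac{\sqrt{75845157}}{153} \approx 56.921$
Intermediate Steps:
$X = 35$
$G = 25$ ($G = \left(-5\right)^{2} = 25$)
$\sqrt{54 \left(X + G\right) + \frac{1}{18067 - 25870}} = \sqrt{54 \left(35 + 25\right) + \frac{1}{18067 - 25870}} = \sqrt{54 \cdot 60 + \frac{1}{-7803}} = \sqrt{3240 - \frac{1}{7803}} = \sqrt{\frac{25281719}{7803}} = \frac{\sqrt{75845157}}{153}$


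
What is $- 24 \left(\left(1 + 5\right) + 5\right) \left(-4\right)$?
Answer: $1056$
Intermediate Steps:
$- 24 \left(\left(1 + 5\right) + 5\right) \left(-4\right) = - 24 \left(6 + 5\right) \left(-4\right) = \left(-24\right) 11 \left(-4\right) = \left(-264\right) \left(-4\right) = 1056$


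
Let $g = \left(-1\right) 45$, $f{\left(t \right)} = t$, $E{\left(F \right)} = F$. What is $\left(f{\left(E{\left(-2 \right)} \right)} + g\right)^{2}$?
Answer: $2209$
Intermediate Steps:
$g = -45$
$\left(f{\left(E{\left(-2 \right)} \right)} + g\right)^{2} = \left(-2 - 45\right)^{2} = \left(-47\right)^{2} = 2209$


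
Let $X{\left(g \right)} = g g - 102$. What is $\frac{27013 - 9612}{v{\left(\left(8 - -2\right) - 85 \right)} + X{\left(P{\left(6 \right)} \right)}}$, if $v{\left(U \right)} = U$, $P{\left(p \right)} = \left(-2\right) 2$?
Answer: $- \frac{17401}{161} \approx -108.08$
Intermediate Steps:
$P{\left(p \right)} = -4$
$X{\left(g \right)} = -102 + g^{2}$ ($X{\left(g \right)} = g^{2} - 102 = -102 + g^{2}$)
$\frac{27013 - 9612}{v{\left(\left(8 - -2\right) - 85 \right)} + X{\left(P{\left(6 \right)} \right)}} = \frac{27013 - 9612}{\left(\left(8 - -2\right) - 85\right) - \left(102 - \left(-4\right)^{2}\right)} = \frac{17401}{\left(\left(8 + 2\right) - 85\right) + \left(-102 + 16\right)} = \frac{17401}{\left(10 - 85\right) - 86} = \frac{17401}{-75 - 86} = \frac{17401}{-161} = 17401 \left(- \frac{1}{161}\right) = - \frac{17401}{161}$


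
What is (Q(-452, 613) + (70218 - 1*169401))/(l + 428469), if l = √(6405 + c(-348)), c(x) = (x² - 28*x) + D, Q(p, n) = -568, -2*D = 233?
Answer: -85480422438/367171093649 + 99751*√548546/367171093649 ≈ -0.23261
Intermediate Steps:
D = -233/2 (D = -½*233 = -233/2 ≈ -116.50)
c(x) = -233/2 + x² - 28*x (c(x) = (x² - 28*x) - 233/2 = -233/2 + x² - 28*x)
l = √548546/2 (l = √(6405 + (-233/2 + (-348)² - 28*(-348))) = √(6405 + (-233/2 + 121104 + 9744)) = √(6405 + 261463/2) = √(274273/2) = √548546/2 ≈ 370.32)
(Q(-452, 613) + (70218 - 1*169401))/(l + 428469) = (-568 + (70218 - 1*169401))/(√548546/2 + 428469) = (-568 + (70218 - 169401))/(428469 + √548546/2) = (-568 - 99183)/(428469 + √548546/2) = -99751/(428469 + √548546/2)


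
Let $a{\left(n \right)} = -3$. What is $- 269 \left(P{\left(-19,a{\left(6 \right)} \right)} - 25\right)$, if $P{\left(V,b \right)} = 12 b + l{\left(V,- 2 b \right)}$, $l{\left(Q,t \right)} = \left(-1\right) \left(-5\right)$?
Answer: $15064$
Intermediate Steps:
$l{\left(Q,t \right)} = 5$
$P{\left(V,b \right)} = 5 + 12 b$ ($P{\left(V,b \right)} = 12 b + 5 = 5 + 12 b$)
$- 269 \left(P{\left(-19,a{\left(6 \right)} \right)} - 25\right) = - 269 \left(\left(5 + 12 \left(-3\right)\right) - 25\right) = - 269 \left(\left(5 - 36\right) - 25\right) = - 269 \left(-31 - 25\right) = \left(-269\right) \left(-56\right) = 15064$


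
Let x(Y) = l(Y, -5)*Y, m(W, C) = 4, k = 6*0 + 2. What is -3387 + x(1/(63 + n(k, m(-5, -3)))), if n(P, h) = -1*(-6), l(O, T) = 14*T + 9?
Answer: -233764/69 ≈ -3387.9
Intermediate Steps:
k = 2 (k = 0 + 2 = 2)
l(O, T) = 9 + 14*T
n(P, h) = 6
x(Y) = -61*Y (x(Y) = (9 + 14*(-5))*Y = (9 - 70)*Y = -61*Y)
-3387 + x(1/(63 + n(k, m(-5, -3)))) = -3387 - 61/(63 + 6) = -3387 - 61/69 = -233764/69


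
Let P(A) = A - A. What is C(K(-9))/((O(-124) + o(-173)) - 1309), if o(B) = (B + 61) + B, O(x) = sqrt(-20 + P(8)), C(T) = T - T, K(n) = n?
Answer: 0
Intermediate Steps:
P(A) = 0
C(T) = 0
O(x) = 2*I*sqrt(5) (O(x) = sqrt(-20 + 0) = sqrt(-20) = 2*I*sqrt(5))
o(B) = 61 + 2*B (o(B) = (61 + B) + B = 61 + 2*B)
C(K(-9))/((O(-124) + o(-173)) - 1309) = 0/((2*I*sqrt(5) + (61 + 2*(-173))) - 1309) = 0/((2*I*sqrt(5) + (61 - 346)) - 1309) = 0/((2*I*sqrt(5) - 285) - 1309) = 0/((-285 + 2*I*sqrt(5)) - 1309) = 0/(-1594 + 2*I*sqrt(5)) = 0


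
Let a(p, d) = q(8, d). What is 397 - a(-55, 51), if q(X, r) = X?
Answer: 389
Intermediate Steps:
a(p, d) = 8
397 - a(-55, 51) = 397 - 1*8 = 397 - 8 = 389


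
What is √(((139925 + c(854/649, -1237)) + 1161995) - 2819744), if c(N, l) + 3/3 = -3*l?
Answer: 37*I*√1106 ≈ 1230.5*I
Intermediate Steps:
c(N, l) = -1 - 3*l
√(((139925 + c(854/649, -1237)) + 1161995) - 2819744) = √(((139925 + (-1 - 3*(-1237))) + 1161995) - 2819744) = √(((139925 + (-1 + 3711)) + 1161995) - 2819744) = √(((139925 + 3710) + 1161995) - 2819744) = √((143635 + 1161995) - 2819744) = √(1305630 - 2819744) = √(-1514114) = 37*I*√1106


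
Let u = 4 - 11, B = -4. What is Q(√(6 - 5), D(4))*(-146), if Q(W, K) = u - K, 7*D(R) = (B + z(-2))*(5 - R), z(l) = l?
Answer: 6278/7 ≈ 896.86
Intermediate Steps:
u = -7
D(R) = -30/7 + 6*R/7 (D(R) = ((-4 - 2)*(5 - R))/7 = (-6*(5 - R))/7 = (-30 + 6*R)/7 = -30/7 + 6*R/7)
Q(W, K) = -7 - K
Q(√(6 - 5), D(4))*(-146) = (-7 - (-30/7 + (6/7)*4))*(-146) = (-7 - (-30/7 + 24/7))*(-146) = (-7 - 1*(-6/7))*(-146) = (-7 + 6/7)*(-146) = -43/7*(-146) = 6278/7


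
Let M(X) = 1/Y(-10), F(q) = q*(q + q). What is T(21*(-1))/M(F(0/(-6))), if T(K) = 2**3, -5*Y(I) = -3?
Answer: 24/5 ≈ 4.8000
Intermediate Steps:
Y(I) = 3/5 (Y(I) = -1/5*(-3) = 3/5)
F(q) = 2*q**2 (F(q) = q*(2*q) = 2*q**2)
T(K) = 8
M(X) = 5/3 (M(X) = 1/(3/5) = 5/3)
T(21*(-1))/M(F(0/(-6))) = 8/(5/3) = 8*(3/5) = 24/5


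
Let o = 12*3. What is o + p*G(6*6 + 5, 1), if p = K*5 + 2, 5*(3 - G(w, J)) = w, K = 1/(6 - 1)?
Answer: 102/5 ≈ 20.400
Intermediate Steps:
o = 36
K = 1/5 ≈ 0.20000
G(w, J) = 3 - w/5
p = 3 (p = (1/5)*5 + 2 = 1 + 2 = 3)
o + p*G(6*6 + 5, 1) = 36 + 3*(3 - (6*6 + 5)/5) = 36 + 3*(3 - (36 + 5)/5) = 36 + 3*(3 - 1/5*41) = 36 + 3*(3 - 41/5) = 36 + 3*(-26/5) = 36 - 78/5 = 102/5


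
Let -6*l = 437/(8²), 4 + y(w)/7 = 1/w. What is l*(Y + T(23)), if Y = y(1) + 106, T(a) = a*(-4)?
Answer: 3059/384 ≈ 7.9661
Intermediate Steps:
T(a) = -4*a
y(w) = -28 + 7/w
Y = 85 (Y = (-28 + 7/1) + 106 = (-28 + 7*1) + 106 = (-28 + 7) + 106 = -21 + 106 = 85)
l = -437/384 (l = -437/(6*(8²)) = -437/(6*64) = -⅙*437/64 = -437/384 ≈ -1.1380)
l*(Y + T(23)) = -437*(85 - 4*23)/384 = -437*(85 - 92)/384 = -437/384*(-7) = 3059/384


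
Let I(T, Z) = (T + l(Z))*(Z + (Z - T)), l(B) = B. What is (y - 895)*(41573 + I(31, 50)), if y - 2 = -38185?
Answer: -1842996636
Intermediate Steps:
y = -38183 (y = 2 - 38185 = -38183)
I(T, Z) = (T + Z)*(-T + 2*Z) (I(T, Z) = (T + Z)*(Z + (Z - T)) = (T + Z)*(-T + 2*Z))
(y - 895)*(41573 + I(31, 50)) = (-38183 - 895)*(41573 + (-1*31**2 + 2*50**2 + 31*50)) = -39078*(41573 + (-1*961 + 2*2500 + 1550)) = -39078*(41573 + (-961 + 5000 + 1550)) = -39078*(41573 + 5589) = -39078*47162 = -1842996636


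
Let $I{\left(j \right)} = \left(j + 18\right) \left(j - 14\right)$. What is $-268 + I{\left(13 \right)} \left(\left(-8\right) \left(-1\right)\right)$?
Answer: $-516$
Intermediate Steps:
$I{\left(j \right)} = \left(-14 + j\right) \left(18 + j\right)$ ($I{\left(j \right)} = \left(18 + j\right) \left(-14 + j\right) = \left(-14 + j\right) \left(18 + j\right)$)
$-268 + I{\left(13 \right)} \left(\left(-8\right) \left(-1\right)\right) = -268 + \left(-252 + 13^{2} + 4 \cdot 13\right) \left(\left(-8\right) \left(-1\right)\right) = -268 + \left(-252 + 169 + 52\right) 8 = -268 - 248 = -516$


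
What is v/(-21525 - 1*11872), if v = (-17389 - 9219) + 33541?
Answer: -6933/33397 ≈ -0.20759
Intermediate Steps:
v = 6933 (v = -26608 + 33541 = 6933)
v/(-21525 - 1*11872) = 6933/(-21525 - 1*11872) = 6933/(-21525 - 11872) = 6933/(-33397) = 6933*(-1/33397) = -6933/33397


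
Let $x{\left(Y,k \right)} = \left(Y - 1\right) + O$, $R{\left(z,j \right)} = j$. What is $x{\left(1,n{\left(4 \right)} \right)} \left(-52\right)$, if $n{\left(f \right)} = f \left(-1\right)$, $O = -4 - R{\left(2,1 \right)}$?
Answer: $260$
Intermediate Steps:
$O = -5$ ($O = -4 - 1 = -5$)
$n{\left(f \right)} = - f$
$x{\left(Y,k \right)} = -6 + Y$ ($x{\left(Y,k \right)} = \left(Y - 1\right) - 5 = \left(-1 + Y\right) - 5 = -6 + Y$)
$x{\left(1,n{\left(4 \right)} \right)} \left(-52\right) = \left(-6 + 1\right) \left(-52\right) = \left(-5\right) \left(-52\right) = 260$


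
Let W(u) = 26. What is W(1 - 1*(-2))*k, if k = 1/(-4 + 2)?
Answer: -13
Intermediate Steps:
k = -½ (k = 1/(-2) = -½ ≈ -0.50000)
W(1 - 1*(-2))*k = 26*(-½) = -13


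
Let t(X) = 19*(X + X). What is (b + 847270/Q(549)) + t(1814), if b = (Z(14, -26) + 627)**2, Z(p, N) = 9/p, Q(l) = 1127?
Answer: 2089996023/4508 ≈ 4.6362e+5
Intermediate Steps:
b = 77211369/196 (b = (9/14 + 627)**2 = (8787/14)**2 = 77211369/196 ≈ 3.9394e+5)
t(X) = 38*X (t(X) = 19*(2*X) = 38*X)
(b + 847270/Q(549)) + t(1814) = (77211369/196 + 847270/1127) + 38*1814 = (77211369/196 + 847270*(1/1127)) + 68932 = (77211369/196 + 847270/1127) + 68932 = 1779250567/4508 + 68932 = 2089996023/4508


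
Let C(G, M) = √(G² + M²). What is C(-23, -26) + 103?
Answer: 103 + √1205 ≈ 137.71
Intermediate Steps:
C(-23, -26) + 103 = √((-23)² + (-26)²) + 103 = √(529 + 676) + 103 = √1205 + 103 = 103 + √1205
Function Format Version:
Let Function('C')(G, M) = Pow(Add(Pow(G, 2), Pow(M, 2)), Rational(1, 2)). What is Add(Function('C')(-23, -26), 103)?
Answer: Add(103, Pow(1205, Rational(1, 2))) ≈ 137.71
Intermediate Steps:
Add(Function('C')(-23, -26), 103) = Add(Pow(Add(Pow(-23, 2), Pow(-26, 2)), Rational(1, 2)), 103) = Add(Pow(Add(529, 676), Rational(1, 2)), 103) = Add(Pow(1205, Rational(1, 2)), 103) = Add(103, Pow(1205, Rational(1, 2)))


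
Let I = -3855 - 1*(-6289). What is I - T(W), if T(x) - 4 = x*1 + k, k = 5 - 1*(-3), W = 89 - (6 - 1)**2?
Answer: 2358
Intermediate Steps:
W = 64 (W = 89 - 1*5**2 = 89 - 1*25 = 89 - 25 = 64)
k = 8 (k = 5 + 3 = 8)
T(x) = 12 + x (T(x) = 4 + (x*1 + 8) = 4 + (x + 8) = 4 + (8 + x) = 12 + x)
I = 2434 (I = -3855 + 6289 = 2434)
I - T(W) = 2434 - (12 + 64) = 2434 - 1*76 = 2434 - 76 = 2358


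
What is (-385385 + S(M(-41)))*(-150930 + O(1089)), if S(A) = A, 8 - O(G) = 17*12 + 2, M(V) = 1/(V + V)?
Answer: 2387941111044/41 ≈ 5.8242e+10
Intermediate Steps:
M(V) = 1/(2*V)
O(G) = -198 (O(G) = 8 - (17*12 + 2) = 8 - (204 + 2) = 8 - 1*206 = 8 - 206 = -198)
(-385385 + S(M(-41)))*(-150930 + O(1089)) = (-385385 + (½)/(-41))*(-150930 - 198) = (-385385 + (½)*(-1/41))*(-151128) = (-385385 - 1/82)*(-151128) = -31601571/82*(-151128) = 2387941111044/41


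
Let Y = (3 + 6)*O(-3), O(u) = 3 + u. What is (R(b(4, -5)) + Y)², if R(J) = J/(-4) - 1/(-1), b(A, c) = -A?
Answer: 4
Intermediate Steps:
R(J) = 1 - J/4 (R(J) = J*(-¼) - 1*(-1) = -J/4 + 1 = 1 - J/4)
Y = 0 (Y = (3 + 6)*(3 - 3) = 9*0 = 0)
(R(b(4, -5)) + Y)² = ((1 - (-1)*4/4) + 0)² = ((1 - ¼*(-4)) + 0)² = ((1 + 1) + 0)² = (2 + 0)² = 2² = 4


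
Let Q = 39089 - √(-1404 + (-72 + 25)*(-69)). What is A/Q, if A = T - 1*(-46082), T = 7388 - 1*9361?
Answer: 1724176701/1527948082 + 44109*√1839/1527948082 ≈ 1.1297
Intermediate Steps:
T = -1973 (T = 7388 - 9361 = -1973)
Q = 39089 - √1839 (Q = 39089 - √(-1404 - 47*(-69)) = 39089 - √(-1404 + 3243) = 39089 - √1839 ≈ 39046.)
A = 44109 (A = -1973 - 1*(-46082) = -1973 + 46082 = 44109)
A/Q = 44109/(39089 - √1839)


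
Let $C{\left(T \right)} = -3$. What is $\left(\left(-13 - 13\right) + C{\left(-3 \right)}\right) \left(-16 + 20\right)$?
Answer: $-116$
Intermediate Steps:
$\left(\left(-13 - 13\right) + C{\left(-3 \right)}\right) \left(-16 + 20\right) = \left(\left(-13 - 13\right) - 3\right) \left(-16 + 20\right) = \left(-26 - 3\right) 4 = \left(-29\right) 4 = -116$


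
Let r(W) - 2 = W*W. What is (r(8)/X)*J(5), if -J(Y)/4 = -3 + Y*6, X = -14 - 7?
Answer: 2376/7 ≈ 339.43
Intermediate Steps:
r(W) = 2 + W² (r(W) = 2 + W*W = 2 + W²)
X = -21
J(Y) = 12 - 24*Y (J(Y) = -4*(-3 + Y*6) = -4*(-3 + 6*Y) = 12 - 24*Y)
(r(8)/X)*J(5) = ((2 + 8²)/(-21))*(12 - 24*5) = ((2 + 64)*(-1/21))*(12 - 120) = (66*(-1/21))*(-108) = -22/7*(-108) = 2376/7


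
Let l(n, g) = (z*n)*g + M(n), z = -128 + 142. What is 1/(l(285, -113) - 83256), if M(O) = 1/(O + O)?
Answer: -570/304451819 ≈ -1.8722e-6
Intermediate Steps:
z = 14
M(O) = 1/(2*O)
l(n, g) = 1/(2*n) + 14*g*n (l(n, g) = (14*n)*g + 1/(2*n) = 14*g*n + 1/(2*n) = 1/(2*n) + 14*g*n)
1/(l(285, -113) - 83256) = 1/(((1/2)/285 + 14*(-113)*285) - 83256) = 1/(((1/2)*(1/285) - 450870) - 83256) = 1/((1/570 - 450870) - 83256) = 1/(-256995899/570 - 83256) = 1/(-304451819/570) = -570/304451819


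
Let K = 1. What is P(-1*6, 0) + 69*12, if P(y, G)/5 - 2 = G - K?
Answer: 833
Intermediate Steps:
P(y, G) = 5 + 5*G (P(y, G) = 10 + 5*(G - 1*1) = 10 + 5*(G - 1) = 10 + 5*(-1 + G) = 10 + (-5 + 5*G) = 5 + 5*G)
P(-1*6, 0) + 69*12 = (5 + 5*0) + 69*12 = (5 + 0) + 828 = 5 + 828 = 833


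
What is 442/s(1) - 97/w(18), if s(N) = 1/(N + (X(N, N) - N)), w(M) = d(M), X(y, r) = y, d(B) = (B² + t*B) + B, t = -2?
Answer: 135155/306 ≈ 441.68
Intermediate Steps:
d(B) = B² - B (d(B) = (B² - 2*B) + B = B² - B)
w(M) = M*(-1 + M)
s(N) = 1/N (s(N) = 1/(N + (N - N)) = 1/(N + 0) = 1/N)
442/s(1) - 97/w(18) = 442/(1/1) - 97*1/(18*(-1 + 18)) = 442/1 - 97/(18*17) = 442*1 - 97/306 = 442 - 97*1/306 = 442 - 97/306 = 135155/306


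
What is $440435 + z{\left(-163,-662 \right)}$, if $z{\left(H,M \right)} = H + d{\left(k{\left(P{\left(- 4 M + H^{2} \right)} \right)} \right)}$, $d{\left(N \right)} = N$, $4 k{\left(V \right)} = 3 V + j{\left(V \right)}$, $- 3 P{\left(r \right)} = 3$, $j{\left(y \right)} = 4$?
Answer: $\frac{1761089}{4} \approx 4.4027 \cdot 10^{5}$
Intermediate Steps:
$P{\left(r \right)} = -1$ ($P{\left(r \right)} = \left(- \frac{1}{3}\right) 3 = -1$)
$k{\left(V \right)} = 1 + \frac{3 V}{4}$ ($k{\left(V \right)} = \frac{3 V + 4}{4} = \frac{4 + 3 V}{4} = 1 + \frac{3 V}{4}$)
$z{\left(H,M \right)} = \frac{1}{4} + H$ ($z{\left(H,M \right)} = H + \left(1 + \frac{3}{4} \left(-1\right)\right) = H + \left(1 - \frac{3}{4}\right) = H + \frac{1}{4} = \frac{1}{4} + H$)
$440435 + z{\left(-163,-662 \right)} = 440435 + \left(\frac{1}{4} - 163\right) = 440435 - \frac{651}{4} = \frac{1761089}{4}$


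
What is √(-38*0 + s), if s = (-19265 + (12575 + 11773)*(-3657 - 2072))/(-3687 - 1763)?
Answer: √30412952626/1090 ≈ 159.99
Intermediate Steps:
s = 139508957/5450 (s = (-19265 + 24348*(-5729))/(-5450) = (-19265 - 139489692)*(-1/5450) = -139508957*(-1/5450) = 139508957/5450 ≈ 25598.)
√(-38*0 + s) = √(-38*0 + 139508957/5450) = √(0 + 139508957/5450) = √(139508957/5450) = √30412952626/1090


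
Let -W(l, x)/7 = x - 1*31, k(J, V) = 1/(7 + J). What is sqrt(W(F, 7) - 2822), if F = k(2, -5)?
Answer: I*sqrt(2654) ≈ 51.517*I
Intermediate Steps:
F = 1/9 (F = 1/(7 + 2) = 1/9 ≈ 0.11111)
W(l, x) = 217 - 7*x (W(l, x) = -7*(x - 1*31) = -7*(x - 31) = -7*(-31 + x) = 217 - 7*x)
sqrt(W(F, 7) - 2822) = sqrt((217 - 7*7) - 2822) = sqrt((217 - 49) - 2822) = sqrt(168 - 2822) = sqrt(-2654) = I*sqrt(2654)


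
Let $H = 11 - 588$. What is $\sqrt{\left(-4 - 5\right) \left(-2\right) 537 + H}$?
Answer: $\sqrt{9089} \approx 95.336$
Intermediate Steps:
$H = -577$ ($H = 11 - 588 = -577$)
$\sqrt{\left(-4 - 5\right) \left(-2\right) 537 + H} = \sqrt{\left(-4 - 5\right) \left(-2\right) 537 - 577} = \sqrt{\left(-9\right) \left(-2\right) 537 - 577} = \sqrt{18 \cdot 537 - 577} = \sqrt{9666 - 577} = \sqrt{9089}$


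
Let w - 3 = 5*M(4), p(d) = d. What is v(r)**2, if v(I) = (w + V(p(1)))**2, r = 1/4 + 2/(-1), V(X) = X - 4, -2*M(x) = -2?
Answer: 625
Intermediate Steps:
M(x) = 1 (M(x) = -1/2*(-2) = 1)
w = 8 (w = 3 + 5*1 = 3 + 5 = 8)
V(X) = -4 + X
r = -7/4 (r = 1*(1/4) + 2*(-1) = 1/4 - 2 = -7/4 ≈ -1.7500)
v(I) = 25 (v(I) = (8 + (-4 + 1))**2 = (8 - 3)**2 = 5**2 = 25)
v(r)**2 = 25**2 = 625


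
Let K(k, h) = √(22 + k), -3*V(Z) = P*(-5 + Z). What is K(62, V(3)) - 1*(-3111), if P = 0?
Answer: 3111 + 2*√21 ≈ 3120.2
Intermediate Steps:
V(Z) = 0 (V(Z) = -0*(-5 + Z) = -⅓*0 = 0)
K(62, V(3)) - 1*(-3111) = √(22 + 62) - 1*(-3111) = √84 + 3111 = 2*√21 + 3111 = 3111 + 2*√21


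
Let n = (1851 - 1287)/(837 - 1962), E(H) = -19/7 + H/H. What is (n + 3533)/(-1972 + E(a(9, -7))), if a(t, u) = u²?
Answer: -9272809/5181000 ≈ -1.7898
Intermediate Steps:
E(H) = -12/7 (E(H) = -19*⅐ + 1 = -19/7 + 1 = -12/7)
n = -188/375 (n = 564/(-1125) = 564*(-1/1125) = -188/375 ≈ -0.50133)
(n + 3533)/(-1972 + E(a(9, -7))) = (-188/375 + 3533)/(-1972 - 12/7) = 1324687/(375*(-13816/7)) = (1324687/375)*(-7/13816) = -9272809/5181000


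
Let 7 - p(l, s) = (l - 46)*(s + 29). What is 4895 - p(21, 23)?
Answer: 3588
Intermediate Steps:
p(l, s) = 7 - (-46 + l)*(29 + s) (p(l, s) = 7 - (l - 46)*(s + 29) = 7 - (-46 + l)*(29 + s))
4895 - p(21, 23) = 4895 - (1341 - 29*21 + 46*23 - 1*21*23) = 4895 - (1341 - 609 + 1058 - 483) = 4895 - 1*1307 = 4895 - 1307 = 3588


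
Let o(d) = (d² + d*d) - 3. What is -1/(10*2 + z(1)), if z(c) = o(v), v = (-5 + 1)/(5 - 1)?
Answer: -1/19 ≈ -0.052632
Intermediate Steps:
v = -1 (v = -4/4 = -4*¼ = -1)
o(d) = -3 + 2*d² (o(d) = (d² + d²) - 3 = 2*d² - 3 = -3 + 2*d²)
z(c) = -1 (z(c) = -3 + 2*(-1)² = -3 + 2*1 = -3 + 2 = -1)
-1/(10*2 + z(1)) = -1/(10*2 - 1) = -1/(20 - 1) = -1/19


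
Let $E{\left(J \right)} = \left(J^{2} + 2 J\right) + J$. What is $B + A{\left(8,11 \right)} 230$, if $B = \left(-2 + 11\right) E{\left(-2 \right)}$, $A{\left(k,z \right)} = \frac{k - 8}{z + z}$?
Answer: $-18$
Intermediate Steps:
$A{\left(k,z \right)} = \frac{-8 + k}{2 z}$
$E{\left(J \right)} = J^{2} + 3 J$
$B = -18$ ($B = \left(-2 + 11\right) \left(- 2 \left(3 - 2\right)\right) = 9 \left(\left(-2\right) 1\right) = 9 \left(-2\right) = -18$)
$B + A{\left(8,11 \right)} 230 = -18 + \frac{-8 + 8}{2 \cdot 11} \cdot 230 = -18 + \frac{1}{2} \cdot \frac{1}{11} \cdot 0 \cdot 230 = -18 + 0 \cdot 230 = -18 + 0 = -18$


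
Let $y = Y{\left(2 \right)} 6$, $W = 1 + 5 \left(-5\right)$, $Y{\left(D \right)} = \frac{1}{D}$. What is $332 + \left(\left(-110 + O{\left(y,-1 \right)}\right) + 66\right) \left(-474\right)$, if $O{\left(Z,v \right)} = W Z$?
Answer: $55316$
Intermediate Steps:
$W = -24$ ($W = 1 - 25 = -24$)
$y = 3$ ($y = \frac{1}{2} \cdot 6 = 3$)
$O{\left(Z,v \right)} = - 24 Z$
$332 + \left(\left(-110 + O{\left(y,-1 \right)}\right) + 66\right) \left(-474\right) = 332 + \left(\left(-110 - 72\right) + 66\right) \left(-474\right) = 332 + \left(-182 + 66\right) \left(-474\right) = 332 - -54984 = 332 + 54984 = 55316$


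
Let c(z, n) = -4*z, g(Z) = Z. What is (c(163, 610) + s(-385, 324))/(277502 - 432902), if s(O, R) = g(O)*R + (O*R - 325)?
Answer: 250457/155400 ≈ 1.6117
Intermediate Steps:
s(O, R) = -325 + 2*O*R (s(O, R) = O*R + (O*R - 325) = O*R + (-325 + O*R) = -325 + 2*O*R)
(c(163, 610) + s(-385, 324))/(277502 - 432902) = (-4*163 + (-325 + 2*(-385)*324))/(277502 - 432902) = (-652 + (-325 - 249480))/(-155400) = (-652 - 249805)*(-1/155400) = -250457*(-1/155400) = 250457/155400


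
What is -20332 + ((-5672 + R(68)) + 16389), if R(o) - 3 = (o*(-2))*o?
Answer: -18860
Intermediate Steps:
R(o) = 3 - 2*o**2 (R(o) = 3 + (o*(-2))*o = 3 + (-2*o)*o = 3 - 2*o**2)
-20332 + ((-5672 + R(68)) + 16389) = -20332 + ((-5672 + (3 - 2*68**2)) + 16389) = -20332 + ((-5672 + (3 - 2*4624)) + 16389) = -20332 + ((-5672 + (3 - 9248)) + 16389) = -20332 + ((-5672 - 9245) + 16389) = -20332 + (-14917 + 16389) = -20332 + 1472 = -18860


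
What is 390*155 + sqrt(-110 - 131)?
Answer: 60450 + I*sqrt(241) ≈ 60450.0 + 15.524*I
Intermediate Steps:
390*155 + sqrt(-110 - 131) = 60450 + sqrt(-241) = 60450 + I*sqrt(241)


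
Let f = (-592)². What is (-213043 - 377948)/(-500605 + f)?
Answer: 196997/50047 ≈ 3.9362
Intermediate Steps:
f = 350464
(-213043 - 377948)/(-500605 + f) = (-213043 - 377948)/(-500605 + 350464) = -590991/(-150141) = -590991*(-1/150141) = 196997/50047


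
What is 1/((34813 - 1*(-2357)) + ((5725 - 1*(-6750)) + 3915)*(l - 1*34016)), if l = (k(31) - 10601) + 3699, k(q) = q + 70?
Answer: -1/668953460 ≈ -1.4949e-9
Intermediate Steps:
k(q) = 70 + q
l = -6801 (l = ((70 + 31) - 10601) + 3699 = (101 - 10601) + 3699 = -10500 + 3699 = -6801)
1/((34813 - 1*(-2357)) + ((5725 - 1*(-6750)) + 3915)*(l - 1*34016)) = 1/((34813 - 1*(-2357)) + ((5725 - 1*(-6750)) + 3915)*(-6801 - 1*34016)) = 1/((34813 + 2357) + ((5725 + 6750) + 3915)*(-6801 - 34016)) = 1/(37170 + (12475 + 3915)*(-40817)) = 1/(37170 + 16390*(-40817)) = 1/(37170 - 668990630) = 1/(-668953460) = -1/668953460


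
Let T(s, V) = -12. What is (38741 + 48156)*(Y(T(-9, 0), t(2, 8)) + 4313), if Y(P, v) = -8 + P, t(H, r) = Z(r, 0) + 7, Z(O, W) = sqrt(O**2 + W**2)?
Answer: 373048821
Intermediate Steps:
t(H, r) = 7 + sqrt(r**2) (t(H, r) = sqrt(r**2 + 0**2) + 7 = sqrt(r**2 + 0) + 7 = sqrt(r**2) + 7 = 7 + sqrt(r**2))
(38741 + 48156)*(Y(T(-9, 0), t(2, 8)) + 4313) = (38741 + 48156)*((-8 - 12) + 4313) = 86897*(-20 + 4313) = 86897*4293 = 373048821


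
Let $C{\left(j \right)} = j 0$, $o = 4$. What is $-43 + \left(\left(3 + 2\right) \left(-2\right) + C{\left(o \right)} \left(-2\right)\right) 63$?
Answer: $-673$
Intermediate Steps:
$C{\left(j \right)} = 0$
$-43 + \left(\left(3 + 2\right) \left(-2\right) + C{\left(o \right)} \left(-2\right)\right) 63 = -43 + \left(\left(3 + 2\right) \left(-2\right) + 0 \left(-2\right)\right) 63 = -43 + \left(5 \left(-2\right) + 0\right) 63 = -43 + \left(-10 + 0\right) 63 = -43 - 630 = -673$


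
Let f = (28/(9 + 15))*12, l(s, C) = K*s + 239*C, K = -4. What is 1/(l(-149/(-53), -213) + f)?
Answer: -53/2697925 ≈ -1.9645e-5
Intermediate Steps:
l(s, C) = -4*s + 239*C
f = 14 (f = (28/24)*12 = ((1/24)*28)*12 = (7/6)*12 = 14)
1/(l(-149/(-53), -213) + f) = 1/((-(-596)/(-53) + 239*(-213)) + 14) = 1/((-(-596)*(-1)/53 - 50907) + 14) = 1/((-4*149/53 - 50907) + 14) = 1/((-596/53 - 50907) + 14) = 1/(-2698667/53 + 14) = 1/(-2697925/53) = -53/2697925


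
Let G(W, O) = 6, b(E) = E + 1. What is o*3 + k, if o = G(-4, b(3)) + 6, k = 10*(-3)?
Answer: 6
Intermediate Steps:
b(E) = 1 + E
k = -30
o = 12 (o = 6 + 6 = 12)
o*3 + k = 12*3 - 30 = 36 - 30 = 6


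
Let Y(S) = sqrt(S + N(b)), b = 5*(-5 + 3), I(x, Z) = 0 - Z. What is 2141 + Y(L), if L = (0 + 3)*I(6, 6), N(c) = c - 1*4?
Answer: 2141 + 4*I*sqrt(2) ≈ 2141.0 + 5.6569*I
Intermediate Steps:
I(x, Z) = -Z
b = -10 (b = 5*(-2) = -10)
N(c) = -4 + c (N(c) = c - 4 = -4 + c)
L = -18 (L = (0 + 3)*(-1*6) = 3*(-6) = -18)
Y(S) = sqrt(-14 + S) (Y(S) = sqrt(S + (-4 - 10)) = sqrt(S - 14) = sqrt(-14 + S))
2141 + Y(L) = 2141 + sqrt(-14 - 18) = 2141 + sqrt(-32) = 2141 + 4*I*sqrt(2)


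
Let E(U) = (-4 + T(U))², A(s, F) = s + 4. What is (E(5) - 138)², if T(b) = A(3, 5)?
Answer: 16641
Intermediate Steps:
A(s, F) = 4 + s
T(b) = 7 (T(b) = 4 + 3 = 7)
E(U) = 9 (E(U) = (-4 + 7)² = 3² = 9)
(E(5) - 138)² = (9 - 138)² = (-129)² = 16641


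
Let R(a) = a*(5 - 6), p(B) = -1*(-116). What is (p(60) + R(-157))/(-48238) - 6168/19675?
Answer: -302903259/949082650 ≈ -0.31915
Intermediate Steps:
p(B) = 116
R(a) = -a (R(a) = a*(-1) = -a)
(p(60) + R(-157))/(-48238) - 6168/19675 = (116 - 1*(-157))/(-48238) - 6168/19675 = (116 + 157)*(-1/48238) - 6168*1/19675 = 273*(-1/48238) - 6168/19675 = -273/48238 - 6168/19675 = -302903259/949082650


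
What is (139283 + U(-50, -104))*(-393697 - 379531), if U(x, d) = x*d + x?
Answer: -111679639724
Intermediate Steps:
U(x, d) = x + d*x (U(x, d) = d*x + x = x + d*x)
(139283 + U(-50, -104))*(-393697 - 379531) = (139283 - 50*(1 - 104))*(-393697 - 379531) = (139283 - 50*(-103))*(-773228) = (139283 + 5150)*(-773228) = 144433*(-773228) = -111679639724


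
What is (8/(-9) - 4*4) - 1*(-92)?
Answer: 676/9 ≈ 75.111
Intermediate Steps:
(8/(-9) - 4*4) - 1*(-92) = (8*(-⅑) - 16) + 92 = (-8/9 - 16) + 92 = -152/9 + 92 = 676/9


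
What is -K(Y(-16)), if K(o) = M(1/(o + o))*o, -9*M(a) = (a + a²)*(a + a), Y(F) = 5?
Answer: 11/900 ≈ 0.012222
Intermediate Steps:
M(a) = -2*a*(a + a²)/9 (M(a) = -(a + a²)*(a + a)/9 = -(a + a²)*2*a/9 = -2*a*(a + a²)/9)
K(o) = (-1 - 1/(2*o))/(18*o) (K(o) = (2*(1/(o + o))²*(-1 - 1/(o + o))/9)*o = (2*(1/(2*o))²*(-1 - 1/(2*o))/9)*o = (2*(1/(4*o²))*(-1 - 1/(2*o))/9)*o = ((-1 - 1/(2*o))/(18*o²))*o = (-1 - 1/(2*o))/(18*o))
-K(Y(-16)) = -(-1 - 2*5)/(36*5²) = -(-1 - 10)/(36*25) = -(-11)/(36*25) = -1*(-11/900) = 11/900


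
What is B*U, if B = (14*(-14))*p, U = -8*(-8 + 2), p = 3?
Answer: -28224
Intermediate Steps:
U = 48 (U = -8*(-6) = 48)
B = -588 (B = (14*(-14))*3 = -196*3 = -588)
B*U = -588*48 = -28224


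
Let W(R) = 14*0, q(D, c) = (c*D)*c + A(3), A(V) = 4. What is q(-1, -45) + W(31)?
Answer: -2021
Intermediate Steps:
q(D, c) = 4 + D*c² (q(D, c) = (c*D)*c + 4 = (D*c)*c + 4 = D*c² + 4 = 4 + D*c²)
W(R) = 0
q(-1, -45) + W(31) = (4 - 1*(-45)²) + 0 = (4 - 1*2025) + 0 = (4 - 2025) + 0 = -2021 + 0 = -2021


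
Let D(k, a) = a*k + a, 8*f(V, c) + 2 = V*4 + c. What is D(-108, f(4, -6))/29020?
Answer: -107/29020 ≈ -0.0036871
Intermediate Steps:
f(V, c) = -¼ + V/2 + c/8 (f(V, c) = -¼ + (V*4 + c)/8 = -¼ + (4*V + c)/8 = -¼ + (c + 4*V)/8 = -¼ + (V/2 + c/8) = -¼ + V/2 + c/8)
D(k, a) = a + a*k
D(-108, f(4, -6))/29020 = ((-¼ + (½)*4 + (⅛)*(-6))*(1 - 108))/29020 = ((-¼ + 2 - ¾)*(-107))*(1/29020) = (1*(-107))*(1/29020) = -107*1/29020 = -107/29020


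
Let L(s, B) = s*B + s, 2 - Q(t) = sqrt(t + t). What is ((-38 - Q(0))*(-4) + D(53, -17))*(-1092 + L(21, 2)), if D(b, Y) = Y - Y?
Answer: -164640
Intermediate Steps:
Q(t) = 2 - sqrt(2)*sqrt(t) (Q(t) = 2 - sqrt(t + t) = 2 - sqrt(2*t) = 2 - sqrt(2)*sqrt(t))
D(b, Y) = 0
L(s, B) = s + B*s (L(s, B) = B*s + s = s + B*s)
((-38 - Q(0))*(-4) + D(53, -17))*(-1092 + L(21, 2)) = ((-38 - (2 - sqrt(2)*sqrt(0)))*(-4) + 0)*(-1092 + 21*(1 + 2)) = ((-38 - (2 - 1*sqrt(2)*0))*(-4) + 0)*(-1092 + 21*3) = ((-38 - (2 + 0))*(-4) + 0)*(-1092 + 63) = ((-38 - 1*2)*(-4) + 0)*(-1029) = ((-38 - 2)*(-4) + 0)*(-1029) = (-40*(-4) + 0)*(-1029) = (160 + 0)*(-1029) = 160*(-1029) = -164640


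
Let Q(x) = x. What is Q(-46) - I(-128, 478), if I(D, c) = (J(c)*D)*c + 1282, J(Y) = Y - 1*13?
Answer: 28449232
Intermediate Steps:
J(Y) = -13 + Y (J(Y) = Y - 13 = -13 + Y)
I(D, c) = 1282 + D*c*(-13 + c) (I(D, c) = ((-13 + c)*D)*c + 1282 = (D*(-13 + c))*c + 1282 = D*c*(-13 + c) + 1282 = 1282 + D*c*(-13 + c))
Q(-46) - I(-128, 478) = -46 - (1282 - 128*478*(-13 + 478)) = -46 - (1282 - 128*478*465) = -46 - (1282 - 28450560) = -46 - 1*(-28449278) = -46 + 28449278 = 28449232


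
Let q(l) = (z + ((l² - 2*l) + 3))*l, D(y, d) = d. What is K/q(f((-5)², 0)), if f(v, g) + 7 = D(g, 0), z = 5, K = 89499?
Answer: -89499/497 ≈ -180.08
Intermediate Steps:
f(v, g) = -7 (f(v, g) = -7 + 0 = -7)
q(l) = l*(8 + l² - 2*l) (q(l) = (5 + ((l² - 2*l) + 3))*l = (5 + (3 + l² - 2*l))*l = (8 + l² - 2*l)*l = l*(8 + l² - 2*l))
K/q(f((-5)², 0)) = 89499/((-7*(8 + (-7)² - 2*(-7)))) = 89499/((-7*(8 + 49 + 14))) = 89499/((-7*71)) = 89499/(-497) = 89499*(-1/497) = -89499/497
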